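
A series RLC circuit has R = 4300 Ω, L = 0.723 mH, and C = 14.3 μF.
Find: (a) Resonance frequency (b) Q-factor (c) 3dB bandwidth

Step 1 — Resonance condition Im(Z)=0 gives ω₀ = 1/√(LC).
Step 2 — ω₀ = 1/√(0.000723·1.43e-05) = 9835 rad/s.
Step 3 — f₀ = ω₀/(2π) = 1565 Hz.
Step 4 — Series Q: Q = ω₀L/R = 9835·0.000723/4300 = 0.001654.
Step 5 — 3dB bandwidth: Δω = ω₀/Q = 5.947e+06 rad/s; BW = Δω/(2π) = 9.466e+05 Hz.

(a) f₀ = 1565 Hz  (b) Q = 0.001654  (c) BW = 9.466e+05 Hz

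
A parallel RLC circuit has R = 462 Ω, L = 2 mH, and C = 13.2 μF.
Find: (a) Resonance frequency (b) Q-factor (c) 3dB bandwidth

Step 1 — Resonance: ω₀ = 1/√(LC) = 1/√(0.002·1.32e-05) = 6155 rad/s.
Step 2 — f₀ = ω₀/(2π) = 979.5 Hz.
Step 3 — Parallel Q: Q = R/(ω₀L) = 462/(6155·0.002) = 37.53.
Step 4 — Bandwidth: Δω = ω₀/Q = 164 rad/s; BW = Δω/(2π) = 26.1 Hz.

(a) f₀ = 979.5 Hz  (b) Q = 37.53  (c) BW = 26.1 Hz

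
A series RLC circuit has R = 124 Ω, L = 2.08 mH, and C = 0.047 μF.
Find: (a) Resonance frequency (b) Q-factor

Step 1 — Resonance condition Im(Z)=0 gives ω₀ = 1/√(LC).
Step 2 — ω₀ = 1/√(0.00208·4.7e-08) = 1.011e+05 rad/s.
Step 3 — f₀ = ω₀/(2π) = 1.61e+04 Hz.
Step 4 — Series Q: Q = ω₀L/R = 1.011e+05·0.00208/124 = 1.697.

(a) f₀ = 1.61e+04 Hz  (b) Q = 1.697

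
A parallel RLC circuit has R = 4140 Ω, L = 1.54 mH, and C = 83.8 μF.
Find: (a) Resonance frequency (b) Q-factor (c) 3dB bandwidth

Step 1 — Resonance: ω₀ = 1/√(LC) = 1/√(0.00154·8.38e-05) = 2784 rad/s.
Step 2 — f₀ = ω₀/(2π) = 443 Hz.
Step 3 — Parallel Q: Q = R/(ω₀L) = 4140/(2784·0.00154) = 965.7.
Step 4 — Bandwidth: Δω = ω₀/Q = 2.882 rad/s; BW = Δω/(2π) = 0.4587 Hz.

(a) f₀ = 443 Hz  (b) Q = 965.7  (c) BW = 0.4587 Hz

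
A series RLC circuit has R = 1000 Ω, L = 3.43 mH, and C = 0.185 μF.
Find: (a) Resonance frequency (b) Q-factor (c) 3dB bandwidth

Step 1 — Resonance condition Im(Z)=0 gives ω₀ = 1/√(LC).
Step 2 — ω₀ = 1/√(0.00343·1.85e-07) = 3.97e+04 rad/s.
Step 3 — f₀ = ω₀/(2π) = 6318 Hz.
Step 4 — Series Q: Q = ω₀L/R = 3.97e+04·0.00343/1000 = 0.1362.
Step 5 — 3dB bandwidth: Δω = ω₀/Q = 2.915e+05 rad/s; BW = Δω/(2π) = 4.64e+04 Hz.

(a) f₀ = 6318 Hz  (b) Q = 0.1362  (c) BW = 4.64e+04 Hz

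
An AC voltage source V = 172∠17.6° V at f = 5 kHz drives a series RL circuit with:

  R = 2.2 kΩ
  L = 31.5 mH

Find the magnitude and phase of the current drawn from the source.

Step 1 — Angular frequency: ω = 2π·f = 2π·5000 = 3.142e+04 rad/s.
Step 2 — Component impedances:
  R: Z = R = 2200 Ω
  L: Z = jωL = j·3.142e+04·0.0315 = 0 + j989.6 Ω
Step 3 — Series combination: Z_total = R + L = 2200 + j989.6 Ω = 2412∠24.2° Ω.
Step 4 — Source phasor: V = 172∠17.6° V = 163.9 + j52.01 V.
Step 5 — Ohm's law: I = V / Z_total = (163.9 + j52.01) / (2200 + j989.6) = 0.07083 - j0.008219 A.
Step 6 — Convert to polar: |I| = 0.0713 A, ∠I = -6.6°.

I = 0.0713∠-6.6° A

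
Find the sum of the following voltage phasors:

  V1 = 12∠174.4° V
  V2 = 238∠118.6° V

Step 1 — Convert each phasor to rectangular form:
  V1 = 12·(cos(174.4°) + j·sin(174.4°)) = -11.94 + j1.171 V
  V2 = 238·(cos(118.6°) + j·sin(118.6°)) = -113.9 + j209 V
Step 2 — Sum components: V_total = -125.9 + j210.1 V.
Step 3 — Convert to polar: |V_total| = 244.9 V, ∠V_total = 120.9°.

V_total = 244.9∠120.9° V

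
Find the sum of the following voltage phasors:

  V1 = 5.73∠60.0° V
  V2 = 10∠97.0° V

Step 1 — Convert each phasor to rectangular form:
  V1 = 5.73·(cos(60.0°) + j·sin(60.0°)) = 2.865 + j4.962 V
  V2 = 10·(cos(97.0°) + j·sin(97.0°)) = -1.219 + j9.925 V
Step 2 — Sum components: V_total = 1.646 + j14.89 V.
Step 3 — Convert to polar: |V_total| = 14.98 V, ∠V_total = 83.7°.

V_total = 14.98∠83.7° V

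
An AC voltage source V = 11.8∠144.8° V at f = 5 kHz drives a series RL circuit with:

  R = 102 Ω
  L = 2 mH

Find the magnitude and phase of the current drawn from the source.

Step 1 — Angular frequency: ω = 2π·f = 2π·5000 = 3.142e+04 rad/s.
Step 2 — Component impedances:
  R: Z = R = 102 Ω
  L: Z = jωL = j·3.142e+04·0.002 = 0 + j62.83 Ω
Step 3 — Series combination: Z_total = R + L = 102 + j62.83 Ω = 119.8∠31.6° Ω.
Step 4 — Source phasor: V = 11.8∠144.8° V = -9.642 + j6.802 V.
Step 5 — Ohm's law: I = V / Z_total = (-9.642 + j6.802) / (102 + j62.83) = -0.03875 + j0.09056 A.
Step 6 — Convert to polar: |I| = 0.0985 A, ∠I = 113.2°.

I = 0.0985∠113.2° A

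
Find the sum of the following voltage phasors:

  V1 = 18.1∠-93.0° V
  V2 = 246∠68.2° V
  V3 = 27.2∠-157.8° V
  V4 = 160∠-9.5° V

Step 1 — Convert each phasor to rectangular form:
  V1 = 18.1·(cos(-93.0°) + j·sin(-93.0°)) = -0.9473 - j18.08 V
  V2 = 246·(cos(68.2°) + j·sin(68.2°)) = 91.36 + j228.4 V
  V3 = 27.2·(cos(-157.8°) + j·sin(-157.8°)) = -25.18 - j10.28 V
  V4 = 160·(cos(-9.5°) + j·sin(-9.5°)) = 157.8 - j26.41 V
Step 2 — Sum components: V_total = 223 + j173.6 V.
Step 3 — Convert to polar: |V_total| = 282.7 V, ∠V_total = 37.9°.

V_total = 282.7∠37.9° V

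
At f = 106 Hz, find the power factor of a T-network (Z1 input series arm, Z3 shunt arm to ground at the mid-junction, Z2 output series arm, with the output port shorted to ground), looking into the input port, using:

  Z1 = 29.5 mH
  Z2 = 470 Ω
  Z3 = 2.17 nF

Step 1 — Angular frequency: ω = 2π·f = 2π·106 = 666 rad/s.
Step 2 — Component impedances:
  Z1: Z = jωL = j·666·0.0295 = 0 + j19.65 Ω
  Z2: Z = R = 470 Ω
  Z3: Z = 1/(jωC) = -j/(ω·C) = 0 - j6.919e+05 Ω
Step 3 — With the output port shorted to ground, the output series arm Z2 runs from the junction to ground; the shunt arm Z3 also runs from the junction to ground. They appear in parallel: Z3 || Z2 = 470 - j0.3193 Ω.
Step 4 — Series with input arm Z1: Z_in = Z1 + (Z3 || Z2) = 470 + j19.33 Ω = 470.4∠2.4° Ω.
Step 5 — Power factor: PF = cos(φ) = Re(Z)/|Z| = 470/470.397 = 0.9992.
Step 6 — Type: Im(Z) = 19.33 ⇒ lagging (phase φ = 2.4°).

PF = 0.9992 (lagging, φ = 2.4°)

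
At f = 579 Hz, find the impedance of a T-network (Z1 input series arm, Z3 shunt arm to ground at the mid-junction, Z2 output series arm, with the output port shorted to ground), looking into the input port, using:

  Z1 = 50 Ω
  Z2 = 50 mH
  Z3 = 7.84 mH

Step 1 — Angular frequency: ω = 2π·f = 2π·579 = 3638 rad/s.
Step 2 — Component impedances:
  Z1: Z = R = 50 Ω
  Z2: Z = jωL = j·3638·0.05 = 0 + j181.9 Ω
  Z3: Z = jωL = j·3638·0.00784 = 0 + j28.52 Ω
Step 3 — With the output port shorted to ground, the output series arm Z2 runs from the junction to ground; the shunt arm Z3 also runs from the junction to ground. They appear in parallel: Z3 || Z2 = 0 + j24.66 Ω.
Step 4 — Series with input arm Z1: Z_in = Z1 + (Z3 || Z2) = 50 + j24.66 Ω = 55.75∠26.2° Ω.

Z = 50 + j24.66 Ω = 55.75∠26.2° Ω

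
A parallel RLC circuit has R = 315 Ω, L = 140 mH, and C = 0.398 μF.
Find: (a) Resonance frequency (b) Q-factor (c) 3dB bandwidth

Step 1 — Resonance: ω₀ = 1/√(LC) = 1/√(0.14·3.98e-07) = 4236 rad/s.
Step 2 — f₀ = ω₀/(2π) = 674.2 Hz.
Step 3 — Parallel Q: Q = R/(ω₀L) = 315/(4236·0.14) = 0.5311.
Step 4 — Bandwidth: Δω = ω₀/Q = 7976 rad/s; BW = Δω/(2π) = 1269 Hz.

(a) f₀ = 674.2 Hz  (b) Q = 0.5311  (c) BW = 1269 Hz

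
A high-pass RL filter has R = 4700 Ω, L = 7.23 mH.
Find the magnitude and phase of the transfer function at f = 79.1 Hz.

Step 1 — Angular frequency: ω = 2π·79.1 = 497 rad/s.
Step 2 — Transfer function: H(jω) = jωL/(R + jωL).
Step 3 — Numerator jωL = j·3.593; denominator R + jωL = 4700 + j3.593.
Step 4 — H = 5.845e-07 + j0.0007645.
Step 5 — Magnitude: |H| = 0.0007645 (-62.3 dB); phase: φ = 90.0°.

|H| = 0.0007645 (-62.3 dB), φ = 90.0°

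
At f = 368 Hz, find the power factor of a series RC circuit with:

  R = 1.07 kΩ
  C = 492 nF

Step 1 — Angular frequency: ω = 2π·f = 2π·368 = 2312 rad/s.
Step 2 — Component impedances:
  R: Z = R = 1070 Ω
  C: Z = 1/(jωC) = -j/(ω·C) = 0 - j879 Ω
Step 3 — Series combination: Z_total = R + C = 1070 - j879 Ω = 1385∠-39.4° Ω.
Step 4 — Power factor: PF = cos(φ) = Re(Z)/|Z| = 1070/1384.8 = 0.7727.
Step 5 — Type: Im(Z) = -879 ⇒ leading (phase φ = -39.4°).

PF = 0.7727 (leading, φ = -39.4°)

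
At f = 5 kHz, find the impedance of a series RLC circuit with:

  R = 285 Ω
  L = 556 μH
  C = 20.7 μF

Step 1 — Angular frequency: ω = 2π·f = 2π·5000 = 3.142e+04 rad/s.
Step 2 — Component impedances:
  R: Z = R = 285 Ω
  L: Z = jωL = j·3.142e+04·0.000556 = 0 + j17.47 Ω
  C: Z = 1/(jωC) = -j/(ω·C) = 0 - j1.538 Ω
Step 3 — Series combination: Z_total = R + L + C = 285 + j15.93 Ω = 285.4∠3.2° Ω.

Z = 285 + j15.93 Ω = 285.4∠3.2° Ω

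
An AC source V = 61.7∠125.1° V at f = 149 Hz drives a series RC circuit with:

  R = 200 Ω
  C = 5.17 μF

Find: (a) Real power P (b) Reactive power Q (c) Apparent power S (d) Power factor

Step 1 — Angular frequency: ω = 2π·f = 2π·149 = 936.2 rad/s.
Step 2 — Component impedances:
  R: Z = R = 200 Ω
  C: Z = 1/(jωC) = -j/(ω·C) = 0 - j206.6 Ω
Step 3 — Series combination: Z_total = R + C = 200 - j206.6 Ω = 287.6∠-45.9° Ω.
Step 4 — Source phasor: V = 61.7∠125.1° V = -35.48 + j50.48 V.
Step 5 — Current: I = V / Z = -0.2119 + j0.03345 A = 0.2146∠171.0° A.
Step 6 — Complex power: S = V·I* = 9.208 - j9.512 VA.
Step 7 — Real power: P = Re(S) = 9.208 W.
Step 8 — Reactive power: Q = Im(S) = -9.512 VAR.
Step 9 — Apparent power: |S| = 13.24 VA.
Step 10 — Power factor: PF = P/|S| = 0.6955 (leading).

(a) P = 9.208 W  (b) Q = -9.512 VAR  (c) S = 13.24 VA  (d) PF = 0.6955 (leading)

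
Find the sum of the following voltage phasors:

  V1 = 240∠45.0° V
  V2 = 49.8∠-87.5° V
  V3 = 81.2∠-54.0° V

Step 1 — Convert each phasor to rectangular form:
  V1 = 240·(cos(45.0°) + j·sin(45.0°)) = 169.7 + j169.7 V
  V2 = 49.8·(cos(-87.5°) + j·sin(-87.5°)) = 2.172 - j49.75 V
  V3 = 81.2·(cos(-54.0°) + j·sin(-54.0°)) = 47.73 - j65.69 V
Step 2 — Sum components: V_total = 219.6 + j54.26 V.
Step 3 — Convert to polar: |V_total| = 226.2 V, ∠V_total = 13.9°.

V_total = 226.2∠13.9° V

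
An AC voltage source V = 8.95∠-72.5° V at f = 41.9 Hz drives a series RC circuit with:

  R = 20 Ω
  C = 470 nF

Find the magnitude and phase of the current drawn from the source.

Step 1 — Angular frequency: ω = 2π·f = 2π·41.9 = 263.3 rad/s.
Step 2 — Component impedances:
  R: Z = R = 20 Ω
  C: Z = 1/(jωC) = -j/(ω·C) = 0 - j8082 Ω
Step 3 — Series combination: Z_total = R + C = 20 - j8082 Ω = 8082∠-89.9° Ω.
Step 4 — Source phasor: V = 8.95∠-72.5° V = 2.691 - j8.536 V.
Step 5 — Ohm's law: I = V / Z_total = (2.691 - j8.536) / (20 - j8082) = 0.001057 + j0.0003304 A.
Step 6 — Convert to polar: |I| = 0.001107 A, ∠I = 17.4°.

I = 0.001107∠17.4° A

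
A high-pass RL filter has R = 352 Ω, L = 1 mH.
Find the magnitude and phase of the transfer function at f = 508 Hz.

Step 1 — Angular frequency: ω = 2π·508 = 3192 rad/s.
Step 2 — Transfer function: H(jω) = jωL/(R + jωL).
Step 3 — Numerator jωL = j·3.192; denominator R + jωL = 352 + j3.192.
Step 4 — H = 8.222e-05 + j0.009067.
Step 5 — Magnitude: |H| = 0.009067 (-40.9 dB); phase: φ = 89.5°.

|H| = 0.009067 (-40.9 dB), φ = 89.5°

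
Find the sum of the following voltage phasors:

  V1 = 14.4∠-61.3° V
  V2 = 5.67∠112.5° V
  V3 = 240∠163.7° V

Step 1 — Convert each phasor to rectangular form:
  V1 = 14.4·(cos(-61.3°) + j·sin(-61.3°)) = 6.915 - j12.63 V
  V2 = 5.67·(cos(112.5°) + j·sin(112.5°)) = -2.17 + j5.238 V
  V3 = 240·(cos(163.7°) + j·sin(163.7°)) = -230.4 + j67.36 V
Step 2 — Sum components: V_total = -225.6 + j59.97 V.
Step 3 — Convert to polar: |V_total| = 233.4 V, ∠V_total = 165.1°.

V_total = 233.4∠165.1° V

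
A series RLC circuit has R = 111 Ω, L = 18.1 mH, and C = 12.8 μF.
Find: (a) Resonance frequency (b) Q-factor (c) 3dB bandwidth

Step 1 — Resonance condition Im(Z)=0 gives ω₀ = 1/√(LC).
Step 2 — ω₀ = 1/√(0.0181·1.28e-05) = 2078 rad/s.
Step 3 — f₀ = ω₀/(2π) = 330.7 Hz.
Step 4 — Series Q: Q = ω₀L/R = 2078·0.0181/111 = 0.3388.
Step 5 — 3dB bandwidth: Δω = ω₀/Q = 6133 rad/s; BW = Δω/(2π) = 976 Hz.

(a) f₀ = 330.7 Hz  (b) Q = 0.3388  (c) BW = 976 Hz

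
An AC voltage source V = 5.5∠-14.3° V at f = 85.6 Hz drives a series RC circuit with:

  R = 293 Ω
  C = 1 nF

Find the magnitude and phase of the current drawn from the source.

Step 1 — Angular frequency: ω = 2π·f = 2π·85.6 = 537.8 rad/s.
Step 2 — Component impedances:
  R: Z = R = 293 Ω
  C: Z = 1/(jωC) = -j/(ω·C) = 0 - j1.859e+06 Ω
Step 3 — Series combination: Z_total = R + C = 293 - j1.859e+06 Ω = 1.859e+06∠-90.0° Ω.
Step 4 — Source phasor: V = 5.5∠-14.3° V = 5.33 - j1.358 V.
Step 5 — Ohm's law: I = V / Z_total = (5.33 - j1.358) / (293 - j1.859e+06) = 7.311e-07 + j2.866e-06 A.
Step 6 — Convert to polar: |I| = 2.958e-06 A, ∠I = 75.7°.

I = 2.958e-06∠75.7° A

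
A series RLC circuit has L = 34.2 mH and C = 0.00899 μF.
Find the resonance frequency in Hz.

Step 1 — Resonance condition Im(Z)=0 gives ω₀ = 1/√(LC).
Step 2 — ω₀ = 1/√(0.0342·8.99e-09) = 5.703e+04 rad/s.
Step 3 — f₀ = ω₀/(2π) = 9077 Hz.

f₀ = 9077 Hz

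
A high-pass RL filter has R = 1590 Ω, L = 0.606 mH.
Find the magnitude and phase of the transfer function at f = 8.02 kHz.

Step 1 — Angular frequency: ω = 2π·8020 = 5.039e+04 rad/s.
Step 2 — Transfer function: H(jω) = jωL/(R + jωL).
Step 3 — Numerator jωL = j·30.54; denominator R + jωL = 1590 + j30.54.
Step 4 — H = 0.0003687 + j0.0192.
Step 5 — Magnitude: |H| = 0.0192 (-34.3 dB); phase: φ = 88.9°.

|H| = 0.0192 (-34.3 dB), φ = 88.9°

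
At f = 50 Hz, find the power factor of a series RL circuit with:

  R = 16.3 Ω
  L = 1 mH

Step 1 — Angular frequency: ω = 2π·f = 2π·50 = 314.2 rad/s.
Step 2 — Component impedances:
  R: Z = R = 16.3 Ω
  L: Z = jωL = j·314.2·0.001 = 0 + j0.3142 Ω
Step 3 — Series combination: Z_total = R + L = 16.3 + j0.3142 Ω = 16.3∠1.1° Ω.
Step 4 — Power factor: PF = cos(φ) = Re(Z)/|Z| = 16.3/16.303 = 0.9998.
Step 5 — Type: Im(Z) = 0.3142 ⇒ lagging (phase φ = 1.1°).

PF = 0.9998 (lagging, φ = 1.1°)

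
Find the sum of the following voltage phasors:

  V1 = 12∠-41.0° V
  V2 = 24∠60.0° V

Step 1 — Convert each phasor to rectangular form:
  V1 = 12·(cos(-41.0°) + j·sin(-41.0°)) = 9.057 - j7.873 V
  V2 = 24·(cos(60.0°) + j·sin(60.0°)) = 12 + j20.78 V
Step 2 — Sum components: V_total = 21.06 + j12.91 V.
Step 3 — Convert to polar: |V_total| = 24.7 V, ∠V_total = 31.5°.

V_total = 24.7∠31.5° V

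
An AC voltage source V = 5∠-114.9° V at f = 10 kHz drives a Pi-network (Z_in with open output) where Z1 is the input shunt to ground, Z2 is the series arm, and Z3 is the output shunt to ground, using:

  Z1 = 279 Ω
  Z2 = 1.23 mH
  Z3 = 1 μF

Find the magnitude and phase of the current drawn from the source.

Step 1 — Angular frequency: ω = 2π·f = 2π·1e+04 = 6.283e+04 rad/s.
Step 2 — Component impedances:
  Z1: Z = R = 279 Ω
  Z2: Z = jωL = j·6.283e+04·0.00123 = 0 + j77.28 Ω
  Z3: Z = 1/(jωC) = -j/(ω·C) = 0 - j15.92 Ω
Step 3 — With open output, the series arm Z2 and the output shunt Z3 appear in series to ground: Z2 + Z3 = 0 + j61.37 Ω.
Step 4 — Parallel with input shunt Z1: Z_in = Z1 || (Z2 + Z3) = 12.88 + j58.54 Ω = 59.93∠77.6° Ω.
Step 5 — Source phasor: V = 5∠-114.9° V = -2.105 - j4.535 V.
Step 6 — Ohm's law: I = V / Z_total = (-2.105 - j4.535) / (12.88 + j58.54) = -0.08145 + j0.01805 A.
Step 7 — Convert to polar: |I| = 0.08342 A, ∠I = 167.5°.

I = 0.08342∠167.5° A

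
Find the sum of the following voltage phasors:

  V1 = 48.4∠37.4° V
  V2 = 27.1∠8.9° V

Step 1 — Convert each phasor to rectangular form:
  V1 = 48.4·(cos(37.4°) + j·sin(37.4°)) = 38.45 + j29.4 V
  V2 = 27.1·(cos(8.9°) + j·sin(8.9°)) = 26.77 + j4.193 V
Step 2 — Sum components: V_total = 65.22 + j33.59 V.
Step 3 — Convert to polar: |V_total| = 73.36 V, ∠V_total = 27.2°.

V_total = 73.36∠27.2° V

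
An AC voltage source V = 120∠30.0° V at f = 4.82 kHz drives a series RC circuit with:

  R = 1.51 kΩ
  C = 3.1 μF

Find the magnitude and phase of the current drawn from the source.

Step 1 — Angular frequency: ω = 2π·f = 2π·4820 = 3.028e+04 rad/s.
Step 2 — Component impedances:
  R: Z = R = 1510 Ω
  C: Z = 1/(jωC) = -j/(ω·C) = 0 - j10.65 Ω
Step 3 — Series combination: Z_total = R + C = 1510 - j10.65 Ω = 1510∠-0.4° Ω.
Step 4 — Source phasor: V = 120∠30.0° V = 103.9 + j60 V.
Step 5 — Ohm's law: I = V / Z_total = (103.9 + j60) / (1510 - j10.65) = 0.06854 + j0.04022 A.
Step 6 — Convert to polar: |I| = 0.07947 A, ∠I = 30.4°.

I = 0.07947∠30.4° A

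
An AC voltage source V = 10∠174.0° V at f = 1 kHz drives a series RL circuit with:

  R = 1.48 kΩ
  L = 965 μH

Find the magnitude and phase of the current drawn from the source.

Step 1 — Angular frequency: ω = 2π·f = 2π·1000 = 6283 rad/s.
Step 2 — Component impedances:
  R: Z = R = 1480 Ω
  L: Z = jωL = j·6283·0.000965 = 0 + j6.063 Ω
Step 3 — Series combination: Z_total = R + L = 1480 + j6.063 Ω = 1480∠0.2° Ω.
Step 4 — Source phasor: V = 10∠174.0° V = -9.945 + j1.045 V.
Step 5 — Ohm's law: I = V / Z_total = (-9.945 + j1.045) / (1480 + j6.063) = -0.006717 + j0.0007338 A.
Step 6 — Convert to polar: |I| = 0.006757 A, ∠I = 173.8°.

I = 0.006757∠173.8° A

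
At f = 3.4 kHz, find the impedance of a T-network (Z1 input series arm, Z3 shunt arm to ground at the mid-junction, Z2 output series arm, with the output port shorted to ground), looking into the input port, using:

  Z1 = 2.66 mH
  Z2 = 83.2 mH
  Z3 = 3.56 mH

Step 1 — Angular frequency: ω = 2π·f = 2π·3400 = 2.136e+04 rad/s.
Step 2 — Component impedances:
  Z1: Z = jωL = j·2.136e+04·0.00266 = 0 + j56.83 Ω
  Z2: Z = jωL = j·2.136e+04·0.0832 = 0 + j1777 Ω
  Z3: Z = jωL = j·2.136e+04·0.00356 = 0 + j76.05 Ω
Step 3 — With the output port shorted to ground, the output series arm Z2 runs from the junction to ground; the shunt arm Z3 also runs from the junction to ground. They appear in parallel: Z3 || Z2 = 0 + j72.93 Ω.
Step 4 — Series with input arm Z1: Z_in = Z1 + (Z3 || Z2) = 0 + j129.8 Ω = 129.8∠90.0° Ω.

Z = 0 + j129.8 Ω = 129.8∠90.0° Ω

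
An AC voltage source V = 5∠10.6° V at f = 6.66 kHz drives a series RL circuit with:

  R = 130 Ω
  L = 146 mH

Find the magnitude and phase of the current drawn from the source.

Step 1 — Angular frequency: ω = 2π·f = 2π·6660 = 4.185e+04 rad/s.
Step 2 — Component impedances:
  R: Z = R = 130 Ω
  L: Z = jωL = j·4.185e+04·0.146 = 0 + j6110 Ω
Step 3 — Series combination: Z_total = R + L = 130 + j6110 Ω = 6111∠88.8° Ω.
Step 4 — Source phasor: V = 5∠10.6° V = 4.915 + j0.9198 V.
Step 5 — Ohm's law: I = V / Z_total = (4.915 + j0.9198) / (130 + j6110) = 0.0001676 - j0.0008009 A.
Step 6 — Convert to polar: |I| = 0.0008182 A, ∠I = -78.2°.

I = 0.0008182∠-78.2° A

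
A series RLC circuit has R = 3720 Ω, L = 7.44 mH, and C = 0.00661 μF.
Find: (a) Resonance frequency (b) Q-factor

Step 1 — Resonance condition Im(Z)=0 gives ω₀ = 1/√(LC).
Step 2 — ω₀ = 1/√(0.00744·6.61e-09) = 1.426e+05 rad/s.
Step 3 — f₀ = ω₀/(2π) = 2.27e+04 Hz.
Step 4 — Series Q: Q = ω₀L/R = 1.426e+05·0.00744/3720 = 0.2852.

(a) f₀ = 2.27e+04 Hz  (b) Q = 0.2852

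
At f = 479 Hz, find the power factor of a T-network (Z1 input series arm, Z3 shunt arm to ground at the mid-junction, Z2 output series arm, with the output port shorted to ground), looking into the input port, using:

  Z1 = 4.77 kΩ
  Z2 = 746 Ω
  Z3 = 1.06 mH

Step 1 — Angular frequency: ω = 2π·f = 2π·479 = 3010 rad/s.
Step 2 — Component impedances:
  Z1: Z = R = 4770 Ω
  Z2: Z = R = 746 Ω
  Z3: Z = jωL = j·3010·0.00106 = 0 + j3.19 Ω
Step 3 — With the output port shorted to ground, the output series arm Z2 runs from the junction to ground; the shunt arm Z3 also runs from the junction to ground. They appear in parallel: Z3 || Z2 = 0.01364 + j3.19 Ω.
Step 4 — Series with input arm Z1: Z_in = Z1 + (Z3 || Z2) = 4770 + j3.19 Ω = 4770∠0.0° Ω.
Step 5 — Power factor: PF = cos(φ) = Re(Z)/|Z| = 4770/4770 = 1.
Step 6 — Type: Im(Z) = 3.19 ⇒ lagging (phase φ = 0.0°).

PF = 1 (lagging, φ = 0.0°)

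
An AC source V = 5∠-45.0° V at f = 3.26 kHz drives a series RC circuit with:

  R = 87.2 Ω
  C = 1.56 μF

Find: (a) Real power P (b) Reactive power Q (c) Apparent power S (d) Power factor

Step 1 — Angular frequency: ω = 2π·f = 2π·3260 = 2.048e+04 rad/s.
Step 2 — Component impedances:
  R: Z = R = 87.2 Ω
  C: Z = 1/(jωC) = -j/(ω·C) = 0 - j31.3 Ω
Step 3 — Series combination: Z_total = R + C = 87.2 - j31.3 Ω = 92.65∠-19.7° Ω.
Step 4 — Source phasor: V = 5∠-45.0° V = 3.536 - j3.536 V.
Step 5 — Current: I = V / Z = 0.04881 - j0.02303 A = 0.05397∠-25.3° A.
Step 6 — Complex power: S = V·I* = 0.254 - j0.09115 VA.
Step 7 — Real power: P = Re(S) = 0.254 W.
Step 8 — Reactive power: Q = Im(S) = -0.09115 VAR.
Step 9 — Apparent power: |S| = 0.2698 VA.
Step 10 — Power factor: PF = P/|S| = 0.9412 (leading).

(a) P = 0.254 W  (b) Q = -0.09115 VAR  (c) S = 0.2698 VA  (d) PF = 0.9412 (leading)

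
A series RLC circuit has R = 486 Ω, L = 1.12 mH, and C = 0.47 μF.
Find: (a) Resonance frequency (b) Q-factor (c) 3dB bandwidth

Step 1 — Resonance: ω₀ = 1/√(LC) = 1/√(0.00112·4.7e-07) = 4.359e+04 rad/s.
Step 2 — f₀ = ω₀/(2π) = 6937 Hz.
Step 3 — Series Q: Q = ω₀L/R = 4.359e+04·0.00112/486 = 0.1004.
Step 4 — Bandwidth: Δω = ω₀/Q = 4.339e+05 rad/s; BW = Δω/(2π) = 6.906e+04 Hz.

(a) f₀ = 6937 Hz  (b) Q = 0.1004  (c) BW = 6.906e+04 Hz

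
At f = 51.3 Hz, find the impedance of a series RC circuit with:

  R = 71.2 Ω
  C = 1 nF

Step 1 — Angular frequency: ω = 2π·f = 2π·51.3 = 322.3 rad/s.
Step 2 — Component impedances:
  R: Z = R = 71.2 Ω
  C: Z = 1/(jωC) = -j/(ω·C) = 0 - j3.102e+06 Ω
Step 3 — Series combination: Z_total = R + C = 71.2 - j3.102e+06 Ω = 3.102e+06∠-90.0° Ω.

Z = 71.2 - j3.102e+06 Ω = 3.102e+06∠-90.0° Ω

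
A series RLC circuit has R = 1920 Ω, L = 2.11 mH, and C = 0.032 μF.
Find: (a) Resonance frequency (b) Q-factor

Step 1 — Resonance condition Im(Z)=0 gives ω₀ = 1/√(LC).
Step 2 — ω₀ = 1/√(0.00211·3.2e-08) = 1.217e+05 rad/s.
Step 3 — f₀ = ω₀/(2π) = 1.937e+04 Hz.
Step 4 — Series Q: Q = ω₀L/R = 1.217e+05·0.00211/1920 = 0.1337.

(a) f₀ = 1.937e+04 Hz  (b) Q = 0.1337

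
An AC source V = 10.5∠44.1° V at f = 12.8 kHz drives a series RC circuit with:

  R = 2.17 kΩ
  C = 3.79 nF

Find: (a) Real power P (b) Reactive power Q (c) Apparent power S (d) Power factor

Step 1 — Angular frequency: ω = 2π·f = 2π·1.28e+04 = 8.042e+04 rad/s.
Step 2 — Component impedances:
  R: Z = R = 2170 Ω
  C: Z = 1/(jωC) = -j/(ω·C) = 0 - j3281 Ω
Step 3 — Series combination: Z_total = R + C = 2170 - j3281 Ω = 3933∠-56.5° Ω.
Step 4 — Source phasor: V = 10.5∠44.1° V = 7.54 + j7.307 V.
Step 5 — Current: I = V / Z = -0.0004919 + j0.002624 A = 0.002669∠100.6° A.
Step 6 — Complex power: S = V·I* = 0.01546 - j0.02338 VA.
Step 7 — Real power: P = Re(S) = 0.01546 W.
Step 8 — Reactive power: Q = Im(S) = -0.02338 VAR.
Step 9 — Apparent power: |S| = 0.02803 VA.
Step 10 — Power factor: PF = P/|S| = 0.5517 (leading).

(a) P = 0.01546 W  (b) Q = -0.02338 VAR  (c) S = 0.02803 VA  (d) PF = 0.5517 (leading)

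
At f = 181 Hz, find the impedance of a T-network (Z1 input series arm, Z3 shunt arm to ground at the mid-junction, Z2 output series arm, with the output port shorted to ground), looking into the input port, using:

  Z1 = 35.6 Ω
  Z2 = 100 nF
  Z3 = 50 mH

Step 1 — Angular frequency: ω = 2π·f = 2π·181 = 1137 rad/s.
Step 2 — Component impedances:
  Z1: Z = R = 35.6 Ω
  Z2: Z = 1/(jωC) = -j/(ω·C) = 0 - j8793 Ω
  Z3: Z = jωL = j·1137·0.05 = 0 + j56.86 Ω
Step 3 — With the output port shorted to ground, the output series arm Z2 runs from the junction to ground; the shunt arm Z3 also runs from the junction to ground. They appear in parallel: Z3 || Z2 = 0 + j57.23 Ω.
Step 4 — Series with input arm Z1: Z_in = Z1 + (Z3 || Z2) = 35.6 + j57.23 Ω = 67.4∠58.1° Ω.

Z = 35.6 + j57.23 Ω = 67.4∠58.1° Ω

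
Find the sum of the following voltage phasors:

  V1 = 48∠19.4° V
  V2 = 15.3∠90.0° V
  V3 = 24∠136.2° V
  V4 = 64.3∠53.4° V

Step 1 — Convert each phasor to rectangular form:
  V1 = 48·(cos(19.4°) + j·sin(19.4°)) = 45.27 + j15.94 V
  V2 = 15.3·(cos(90.0°) + j·sin(90.0°)) = 0 + j15.3 V
  V3 = 24·(cos(136.2°) + j·sin(136.2°)) = -17.32 + j16.61 V
  V4 = 64.3·(cos(53.4°) + j·sin(53.4°)) = 38.34 + j51.62 V
Step 2 — Sum components: V_total = 66.29 + j99.48 V.
Step 3 — Convert to polar: |V_total| = 119.5 V, ∠V_total = 56.3°.

V_total = 119.5∠56.3° V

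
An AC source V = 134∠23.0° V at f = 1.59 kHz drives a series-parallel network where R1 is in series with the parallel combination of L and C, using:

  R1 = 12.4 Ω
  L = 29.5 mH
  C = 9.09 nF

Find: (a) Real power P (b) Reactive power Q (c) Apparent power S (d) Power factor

Step 1 — Angular frequency: ω = 2π·f = 2π·1590 = 9990 rad/s.
Step 2 — Component impedances:
  R1: Z = R = 12.4 Ω
  L: Z = jωL = j·9990·0.0295 = 0 + j294.7 Ω
  C: Z = 1/(jωC) = -j/(ω·C) = 0 - j1.101e+04 Ω
Step 3 — Parallel branch: L || C = 1/(1/L + 1/C) = 0 + j302.8 Ω.
Step 4 — Series with R1: Z_total = R1 + (L || C) = 12.4 + j302.8 Ω = 303.1∠87.7° Ω.
Step 5 — Source phasor: V = 134∠23.0° V = 123.3 + j52.36 V.
Step 6 — Current: I = V / Z = 0.1893 - j0.3996 A = 0.4421∠-64.7° A.
Step 7 — Complex power: S = V·I* = 2.424 + j59.2 VA.
Step 8 — Real power: P = Re(S) = 2.424 W.
Step 9 — Reactive power: Q = Im(S) = 59.2 VAR.
Step 10 — Apparent power: |S| = 59.25 VA.
Step 11 — Power factor: PF = P/|S| = 0.04091 (lagging).

(a) P = 2.424 W  (b) Q = 59.2 VAR  (c) S = 59.25 VA  (d) PF = 0.04091 (lagging)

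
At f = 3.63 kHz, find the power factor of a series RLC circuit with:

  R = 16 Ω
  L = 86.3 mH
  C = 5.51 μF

Step 1 — Angular frequency: ω = 2π·f = 2π·3630 = 2.281e+04 rad/s.
Step 2 — Component impedances:
  R: Z = R = 16 Ω
  L: Z = jωL = j·2.281e+04·0.0863 = 0 + j1968 Ω
  C: Z = 1/(jωC) = -j/(ω·C) = 0 - j7.957 Ω
Step 3 — Series combination: Z_total = R + L + C = 16 + j1960 Ω = 1960∠89.5° Ω.
Step 4 — Power factor: PF = cos(φ) = Re(Z)/|Z| = 16/1960.44 = 0.008161.
Step 5 — Type: Im(Z) = 1960 ⇒ lagging (phase φ = 89.5°).

PF = 0.008161 (lagging, φ = 89.5°)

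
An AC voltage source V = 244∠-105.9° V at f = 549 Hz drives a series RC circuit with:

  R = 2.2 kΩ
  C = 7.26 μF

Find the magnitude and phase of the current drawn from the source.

Step 1 — Angular frequency: ω = 2π·f = 2π·549 = 3449 rad/s.
Step 2 — Component impedances:
  R: Z = R = 2200 Ω
  C: Z = 1/(jωC) = -j/(ω·C) = 0 - j39.93 Ω
Step 3 — Series combination: Z_total = R + C = 2200 - j39.93 Ω = 2200∠-1.0° Ω.
Step 4 — Source phasor: V = 244∠-105.9° V = -66.85 - j234.7 V.
Step 5 — Ohm's law: I = V / Z_total = (-66.85 - j234.7) / (2200 - j39.93) = -0.02844 - j0.1072 A.
Step 6 — Convert to polar: |I| = 0.1109 A, ∠I = -104.9°.

I = 0.1109∠-104.9° A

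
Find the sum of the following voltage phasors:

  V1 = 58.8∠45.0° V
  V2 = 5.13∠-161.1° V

Step 1 — Convert each phasor to rectangular form:
  V1 = 58.8·(cos(45.0°) + j·sin(45.0°)) = 41.58 + j41.58 V
  V2 = 5.13·(cos(-161.1°) + j·sin(-161.1°)) = -4.853 - j1.662 V
Step 2 — Sum components: V_total = 36.72 + j39.92 V.
Step 3 — Convert to polar: |V_total| = 54.24 V, ∠V_total = 47.4°.

V_total = 54.24∠47.4° V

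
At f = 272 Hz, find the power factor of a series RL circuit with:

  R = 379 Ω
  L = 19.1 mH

Step 1 — Angular frequency: ω = 2π·f = 2π·272 = 1709 rad/s.
Step 2 — Component impedances:
  R: Z = R = 379 Ω
  L: Z = jωL = j·1709·0.0191 = 0 + j32.64 Ω
Step 3 — Series combination: Z_total = R + L = 379 + j32.64 Ω = 380.4∠4.9° Ω.
Step 4 — Power factor: PF = cos(φ) = Re(Z)/|Z| = 379/380.4 = 0.9963.
Step 5 — Type: Im(Z) = 32.64 ⇒ lagging (phase φ = 4.9°).

PF = 0.9963 (lagging, φ = 4.9°)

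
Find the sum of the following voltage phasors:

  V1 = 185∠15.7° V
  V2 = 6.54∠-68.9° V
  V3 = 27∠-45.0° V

Step 1 — Convert each phasor to rectangular form:
  V1 = 185·(cos(15.7°) + j·sin(15.7°)) = 178.1 + j50.06 V
  V2 = 6.54·(cos(-68.9°) + j·sin(-68.9°)) = 2.354 - j6.102 V
  V3 = 27·(cos(-45.0°) + j·sin(-45.0°)) = 19.09 - j19.09 V
Step 2 — Sum components: V_total = 199.5 + j24.87 V.
Step 3 — Convert to polar: |V_total| = 201.1 V, ∠V_total = 7.1°.

V_total = 201.1∠7.1° V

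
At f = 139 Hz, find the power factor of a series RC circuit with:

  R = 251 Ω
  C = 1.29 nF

Step 1 — Angular frequency: ω = 2π·f = 2π·139 = 873.4 rad/s.
Step 2 — Component impedances:
  R: Z = R = 251 Ω
  C: Z = 1/(jωC) = -j/(ω·C) = 0 - j8.876e+05 Ω
Step 3 — Series combination: Z_total = R + C = 251 - j8.876e+05 Ω = 8.876e+05∠-90.0° Ω.
Step 4 — Power factor: PF = cos(φ) = Re(Z)/|Z| = 251/8.876e+05 = 0.0002828.
Step 5 — Type: Im(Z) = -8.876e+05 ⇒ leading (phase φ = -90.0°).

PF = 0.0002828 (leading, φ = -90.0°)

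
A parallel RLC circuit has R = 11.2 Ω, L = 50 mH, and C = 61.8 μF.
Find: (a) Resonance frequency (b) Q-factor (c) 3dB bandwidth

Step 1 — Resonance: ω₀ = 1/√(LC) = 1/√(0.05·6.18e-05) = 568.9 rad/s.
Step 2 — f₀ = ω₀/(2π) = 90.54 Hz.
Step 3 — Parallel Q: Q = R/(ω₀L) = 11.2/(568.9·0.05) = 0.3938.
Step 4 — Bandwidth: Δω = ω₀/Q = 1445 rad/s; BW = Δω/(2π) = 229.9 Hz.

(a) f₀ = 90.54 Hz  (b) Q = 0.3938  (c) BW = 229.9 Hz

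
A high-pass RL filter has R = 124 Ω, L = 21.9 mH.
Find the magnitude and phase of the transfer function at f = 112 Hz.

Step 1 — Angular frequency: ω = 2π·112 = 703.7 rad/s.
Step 2 — Transfer function: H(jω) = jωL/(R + jωL).
Step 3 — Numerator jωL = j·15.41; denominator R + jωL = 124 + j15.41.
Step 4 — H = 0.01521 + j0.1224.
Step 5 — Magnitude: |H| = 0.1233 (-18.2 dB); phase: φ = 82.9°.

|H| = 0.1233 (-18.2 dB), φ = 82.9°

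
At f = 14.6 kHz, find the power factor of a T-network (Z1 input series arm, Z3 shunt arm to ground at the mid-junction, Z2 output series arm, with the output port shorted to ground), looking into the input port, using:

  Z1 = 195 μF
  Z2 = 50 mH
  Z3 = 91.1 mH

Step 1 — Angular frequency: ω = 2π·f = 2π·1.46e+04 = 9.173e+04 rad/s.
Step 2 — Component impedances:
  Z1: Z = 1/(jωC) = -j/(ω·C) = 0 - j0.0559 Ω
  Z2: Z = jωL = j·9.173e+04·0.05 = 0 + j4587 Ω
  Z3: Z = jωL = j·9.173e+04·0.0911 = 0 + j8357 Ω
Step 3 — With the output port shorted to ground, the output series arm Z2 runs from the junction to ground; the shunt arm Z3 also runs from the junction to ground. They appear in parallel: Z3 || Z2 = 0 + j2961 Ω.
Step 4 — Series with input arm Z1: Z_in = Z1 + (Z3 || Z2) = 0 + j2961 Ω = 2961∠90.0° Ω.
Step 5 — Power factor: PF = cos(φ) = Re(Z)/|Z| = 0/2961 = 0.
Step 6 — Type: Im(Z) = 2961 ⇒ lagging (phase φ = 90.0°).

PF = 0 (lagging, φ = 90.0°)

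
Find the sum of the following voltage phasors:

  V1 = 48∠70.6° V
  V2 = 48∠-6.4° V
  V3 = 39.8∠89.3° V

Step 1 — Convert each phasor to rectangular form:
  V1 = 48·(cos(70.6°) + j·sin(70.6°)) = 15.94 + j45.27 V
  V2 = 48·(cos(-6.4°) + j·sin(-6.4°)) = 47.7 - j5.351 V
  V3 = 39.8·(cos(89.3°) + j·sin(89.3°)) = 0.4862 + j39.8 V
Step 2 — Sum components: V_total = 64.13 + j79.72 V.
Step 3 — Convert to polar: |V_total| = 102.3 V, ∠V_total = 51.2°.

V_total = 102.3∠51.2° V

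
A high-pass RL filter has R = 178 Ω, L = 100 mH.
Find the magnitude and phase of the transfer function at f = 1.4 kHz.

Step 1 — Angular frequency: ω = 2π·1400 = 8796 rad/s.
Step 2 — Transfer function: H(jω) = jωL/(R + jωL).
Step 3 — Numerator jωL = j·879.6; denominator R + jωL = 178 + j879.6.
Step 4 — H = 0.9607 + j0.1944.
Step 5 — Magnitude: |H| = 0.9801 (-0.2 dB); phase: φ = 11.4°.

|H| = 0.9801 (-0.2 dB), φ = 11.4°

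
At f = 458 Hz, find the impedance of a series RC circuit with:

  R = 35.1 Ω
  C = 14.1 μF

Step 1 — Angular frequency: ω = 2π·f = 2π·458 = 2878 rad/s.
Step 2 — Component impedances:
  R: Z = R = 35.1 Ω
  C: Z = 1/(jωC) = -j/(ω·C) = 0 - j24.65 Ω
Step 3 — Series combination: Z_total = R + C = 35.1 - j24.65 Ω = 42.89∠-35.1° Ω.

Z = 35.1 - j24.65 Ω = 42.89∠-35.1° Ω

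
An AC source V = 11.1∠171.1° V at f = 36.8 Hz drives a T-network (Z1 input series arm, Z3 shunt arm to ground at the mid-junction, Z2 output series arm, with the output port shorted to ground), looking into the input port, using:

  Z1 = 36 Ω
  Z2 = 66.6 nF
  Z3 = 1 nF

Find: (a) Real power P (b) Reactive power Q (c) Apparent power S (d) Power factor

Step 1 — Angular frequency: ω = 2π·f = 2π·36.8 = 231.2 rad/s.
Step 2 — Component impedances:
  Z1: Z = R = 36 Ω
  Z2: Z = 1/(jωC) = -j/(ω·C) = 0 - j6.494e+04 Ω
  Z3: Z = 1/(jωC) = -j/(ω·C) = 0 - j4.325e+06 Ω
Step 3 — With the output port shorted to ground, the output series arm Z2 runs from the junction to ground; the shunt arm Z3 also runs from the junction to ground. They appear in parallel: Z3 || Z2 = 0 - j6.398e+04 Ω.
Step 4 — Series with input arm Z1: Z_in = Z1 + (Z3 || Z2) = 36 - j6.398e+04 Ω = 6.398e+04∠-90.0° Ω.
Step 5 — Source phasor: V = 11.1∠171.1° V = -10.97 + j1.717 V.
Step 6 — Current: I = V / Z = -2.694e-05 - j0.0001714 A = 0.0001735∠-98.9° A.
Step 7 — Complex power: S = V·I* = 1.084e-06 - j0.001926 VA.
Step 8 — Real power: P = Re(S) = 1.084e-06 W.
Step 9 — Reactive power: Q = Im(S) = -0.001926 VAR.
Step 10 — Apparent power: |S| = 0.001926 VA.
Step 11 — Power factor: PF = P/|S| = 0.0005627 (leading).

(a) P = 1.084e-06 W  (b) Q = -0.001926 VAR  (c) S = 0.001926 VA  (d) PF = 0.0005627 (leading)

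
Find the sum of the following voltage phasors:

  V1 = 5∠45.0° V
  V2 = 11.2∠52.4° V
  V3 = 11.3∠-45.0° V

Step 1 — Convert each phasor to rectangular form:
  V1 = 5·(cos(45.0°) + j·sin(45.0°)) = 3.536 + j3.536 V
  V2 = 11.2·(cos(52.4°) + j·sin(52.4°)) = 6.834 + j8.874 V
  V3 = 11.3·(cos(-45.0°) + j·sin(-45.0°)) = 7.99 - j7.99 V
Step 2 — Sum components: V_total = 18.36 + j4.419 V.
Step 3 — Convert to polar: |V_total| = 18.88 V, ∠V_total = 13.5°.

V_total = 18.88∠13.5° V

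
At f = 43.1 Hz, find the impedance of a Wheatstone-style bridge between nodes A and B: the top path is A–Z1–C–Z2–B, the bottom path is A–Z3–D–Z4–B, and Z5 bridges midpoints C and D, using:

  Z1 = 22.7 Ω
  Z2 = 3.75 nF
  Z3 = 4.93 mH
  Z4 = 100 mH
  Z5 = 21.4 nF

Step 1 — Angular frequency: ω = 2π·f = 2π·43.1 = 270.8 rad/s.
Step 2 — Component impedances:
  Z1: Z = R = 22.7 Ω
  Z2: Z = 1/(jωC) = -j/(ω·C) = 0 - j9.847e+05 Ω
  Z3: Z = jωL = j·270.8·0.00493 = 0 + j1.335 Ω
  Z4: Z = jωL = j·270.8·0.1 = 0 + j27.08 Ω
  Z5: Z = 1/(jωC) = -j/(ω·C) = 0 - j1.726e+05 Ω
Step 3 — Bridge requires nodal analysis (the Z5 bridge couples midpoints C and D, so the two paths cannot be reduced to a simple series/parallel combination). Setting node B to ground and injecting 1 A at node A, the 3-node admittance system at A, C, D solves to V_A = Z_AB = 3.04e-08 + j28.42 Ω = 28.42∠90.0° Ω.

Z = 3.04e-08 + j28.42 Ω = 28.42∠90.0° Ω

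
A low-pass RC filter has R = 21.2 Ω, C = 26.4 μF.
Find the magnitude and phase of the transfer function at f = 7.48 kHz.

Step 1 — Angular frequency: ω = 2π·7480 = 4.7e+04 rad/s.
Step 2 — Transfer function: H(jω) = 1/(1 + jωRC).
Step 3 — Denominator: 1 + jωRC = 1 + j·4.7e+04·21.2·2.64e-05 = 1 + j26.3.
Step 4 — H = 0.001443 - j0.03796.
Step 5 — Magnitude: |H| = 0.03799 (-28.4 dB); phase: φ = -87.8°.

|H| = 0.03799 (-28.4 dB), φ = -87.8°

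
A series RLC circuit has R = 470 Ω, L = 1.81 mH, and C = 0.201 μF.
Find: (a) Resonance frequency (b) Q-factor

Step 1 — Resonance condition Im(Z)=0 gives ω₀ = 1/√(LC).
Step 2 — ω₀ = 1/√(0.00181·2.01e-07) = 5.243e+04 rad/s.
Step 3 — f₀ = ω₀/(2π) = 8344 Hz.
Step 4 — Series Q: Q = ω₀L/R = 5.243e+04·0.00181/470 = 0.2019.

(a) f₀ = 8344 Hz  (b) Q = 0.2019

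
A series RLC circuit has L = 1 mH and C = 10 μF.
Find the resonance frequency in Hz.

Step 1 — Resonance condition Im(Z)=0 gives ω₀ = 1/√(LC).
Step 2 — ω₀ = 1/√(0.001·1e-05) = 1e+04 rad/s.
Step 3 — f₀ = ω₀/(2π) = 1592 Hz.

f₀ = 1592 Hz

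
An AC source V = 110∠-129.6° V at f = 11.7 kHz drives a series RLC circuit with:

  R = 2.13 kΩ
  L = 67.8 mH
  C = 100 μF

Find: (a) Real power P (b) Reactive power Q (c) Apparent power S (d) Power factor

Step 1 — Angular frequency: ω = 2π·f = 2π·1.17e+04 = 7.351e+04 rad/s.
Step 2 — Component impedances:
  R: Z = R = 2130 Ω
  L: Z = jωL = j·7.351e+04·0.0678 = 0 + j4984 Ω
  C: Z = 1/(jωC) = -j/(ω·C) = 0 - j0.136 Ω
Step 3 — Series combination: Z_total = R + L + C = 2130 + j4984 Ω = 5420∠66.9° Ω.
Step 4 — Source phasor: V = 110∠-129.6° V = -70.12 - j84.76 V.
Step 5 — Current: I = V / Z = -0.01946 + j0.00575 A = 0.02029∠163.5° A.
Step 6 — Complex power: S = V·I* = 0.8773 + j2.053 VA.
Step 7 — Real power: P = Re(S) = 0.8773 W.
Step 8 — Reactive power: Q = Im(S) = 2.053 VAR.
Step 9 — Apparent power: |S| = 2.232 VA.
Step 10 — Power factor: PF = P/|S| = 0.393 (lagging).

(a) P = 0.8773 W  (b) Q = 2.053 VAR  (c) S = 2.232 VA  (d) PF = 0.393 (lagging)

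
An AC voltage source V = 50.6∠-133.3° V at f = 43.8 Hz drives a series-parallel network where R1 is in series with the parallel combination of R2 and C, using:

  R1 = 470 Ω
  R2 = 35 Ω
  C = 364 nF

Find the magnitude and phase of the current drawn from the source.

Step 1 — Angular frequency: ω = 2π·f = 2π·43.8 = 275.2 rad/s.
Step 2 — Component impedances:
  R1: Z = R = 470 Ω
  R2: Z = R = 35 Ω
  C: Z = 1/(jωC) = -j/(ω·C) = 0 - j9983 Ω
Step 3 — Parallel branch: R2 || C = 1/(1/R2 + 1/C) = 35 - j0.1227 Ω.
Step 4 — Series with R1: Z_total = R1 + (R2 || C) = 505 - j0.1227 Ω = 505∠-0.0° Ω.
Step 5 — Source phasor: V = 50.6∠-133.3° V = -34.7 - j36.83 V.
Step 6 — Ohm's law: I = V / Z_total = (-34.7 - j36.83) / (505 - j0.1227) = -0.0687 - j0.07294 A.
Step 7 — Convert to polar: |I| = 0.1002 A, ∠I = -133.3°.

I = 0.1002∠-133.3° A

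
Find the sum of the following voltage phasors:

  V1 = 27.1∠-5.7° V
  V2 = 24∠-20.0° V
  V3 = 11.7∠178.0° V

Step 1 — Convert each phasor to rectangular form:
  V1 = 27.1·(cos(-5.7°) + j·sin(-5.7°)) = 26.97 - j2.692 V
  V2 = 24·(cos(-20.0°) + j·sin(-20.0°)) = 22.55 - j8.208 V
  V3 = 11.7·(cos(178.0°) + j·sin(178.0°)) = -11.69 + j0.4083 V
Step 2 — Sum components: V_total = 37.83 - j10.49 V.
Step 3 — Convert to polar: |V_total| = 39.25 V, ∠V_total = -15.5°.

V_total = 39.25∠-15.5° V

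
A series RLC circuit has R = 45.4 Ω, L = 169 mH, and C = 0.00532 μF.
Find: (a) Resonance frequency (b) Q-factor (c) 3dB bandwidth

Step 1 — Resonance condition Im(Z)=0 gives ω₀ = 1/√(LC).
Step 2 — ω₀ = 1/√(0.169·5.32e-09) = 3.335e+04 rad/s.
Step 3 — f₀ = ω₀/(2π) = 5308 Hz.
Step 4 — Series Q: Q = ω₀L/R = 3.335e+04·0.169/45.4 = 124.1.
Step 5 — 3dB bandwidth: Δω = ω₀/Q = 268.6 rad/s; BW = Δω/(2π) = 42.76 Hz.

(a) f₀ = 5308 Hz  (b) Q = 124.1  (c) BW = 42.76 Hz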